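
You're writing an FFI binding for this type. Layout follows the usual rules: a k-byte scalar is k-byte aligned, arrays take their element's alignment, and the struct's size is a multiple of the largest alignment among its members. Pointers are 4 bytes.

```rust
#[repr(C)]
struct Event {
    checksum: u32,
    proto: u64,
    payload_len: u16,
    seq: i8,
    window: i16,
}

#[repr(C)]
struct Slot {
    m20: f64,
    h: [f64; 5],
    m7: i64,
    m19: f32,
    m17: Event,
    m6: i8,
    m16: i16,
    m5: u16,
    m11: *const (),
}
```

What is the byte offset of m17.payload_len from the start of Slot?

Event: 0..4  checksum  (4B, 4-aligned); 4..8  -- padding (4B); 8..16  proto  (8B, 8-aligned); 16..18  payload_len  (2B, 2-aligned); 18..19  seq  (1B, 1-aligned); 19..20  -- padding (1B); 20..22  window  (2B, 2-aligned); 22..24  -- tail padding (2B); sizeof = 24, alignof = 8
0..8  m20  (8B, 8-aligned)
8..48  h  (40B, 8-aligned)
48..56  m7  (8B, 8-aligned)
56..60  m19  (4B, 4-aligned)
60..64  -- padding (4B)
64..88  m17  (24B, 8-aligned)
within Event: payload_len at 16
64 + 16 = 80

80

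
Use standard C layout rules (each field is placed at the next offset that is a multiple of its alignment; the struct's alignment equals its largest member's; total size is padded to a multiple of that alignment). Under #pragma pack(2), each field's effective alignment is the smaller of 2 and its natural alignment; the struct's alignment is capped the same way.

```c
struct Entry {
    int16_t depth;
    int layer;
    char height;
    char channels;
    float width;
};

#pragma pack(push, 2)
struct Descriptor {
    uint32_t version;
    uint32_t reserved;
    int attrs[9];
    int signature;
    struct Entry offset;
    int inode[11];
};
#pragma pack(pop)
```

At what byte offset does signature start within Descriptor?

44

Entry: depth at 0 (size 2, align 2) → ends 2; pad 2 to align 4 for layer; layer at 4 (size 4, align 4) → ends 8; height at 8 (size 1, align 1) → ends 9; channels at 9 (size 1, align 1) → ends 10; pad 2 to align 4 for width; width at 12 (size 4, align 4) → ends 16; total 16 bytes, alignment 4
version at 0 (size 4, align 2) → ends 4
reserved at 4 (size 4, align 2) → ends 8
attrs at 8 (size 36, align 2) → ends 44
signature at 44 (size 4, align 2) → ends 48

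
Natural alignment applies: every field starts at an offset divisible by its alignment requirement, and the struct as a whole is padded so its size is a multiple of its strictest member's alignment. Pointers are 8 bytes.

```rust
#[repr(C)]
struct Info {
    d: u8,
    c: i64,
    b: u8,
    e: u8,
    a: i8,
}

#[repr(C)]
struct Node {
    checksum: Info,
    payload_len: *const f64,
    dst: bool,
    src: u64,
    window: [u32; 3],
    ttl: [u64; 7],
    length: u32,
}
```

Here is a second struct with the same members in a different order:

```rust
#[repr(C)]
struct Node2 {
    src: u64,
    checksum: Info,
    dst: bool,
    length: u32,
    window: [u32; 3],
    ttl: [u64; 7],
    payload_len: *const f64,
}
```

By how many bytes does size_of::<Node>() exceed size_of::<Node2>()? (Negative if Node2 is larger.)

8

Info: @0: d [1B, align 1] → 1; +7 pad (align 8); @8: c [8B, align 8] → 16; @16: b [1B, align 1] → 17; @17: e [1B, align 1] → 18; @18: a [1B, align 1] → 19; +5 tail pad (align 8); size 24, align 8
@0: checksum [24B, align 8] → 24
@24: payload_len [8B, align 8] → 32
@32: dst [1B, align 1] → 33
+7 pad (align 8)
@40: src [8B, align 8] → 48
@48: window [12B, align 4] → 60
+4 pad (align 8)
@64: ttl [56B, align 8] → 120
@120: length [4B, align 4] → 124
+4 tail pad (align 8)
size 128, align 8
— Node2 —
@0: src [8B, align 8] → 8
@8: checksum [24B, align 8] → 32
@32: dst [1B, align 1] → 33
+3 pad (align 4)
@36: length [4B, align 4] → 40
@40: window [12B, align 4] → 52
+4 pad (align 8)
@56: ttl [56B, align 8] → 112
@112: payload_len [8B, align 8] → 120
size 120, align 8
128 − 120 = 8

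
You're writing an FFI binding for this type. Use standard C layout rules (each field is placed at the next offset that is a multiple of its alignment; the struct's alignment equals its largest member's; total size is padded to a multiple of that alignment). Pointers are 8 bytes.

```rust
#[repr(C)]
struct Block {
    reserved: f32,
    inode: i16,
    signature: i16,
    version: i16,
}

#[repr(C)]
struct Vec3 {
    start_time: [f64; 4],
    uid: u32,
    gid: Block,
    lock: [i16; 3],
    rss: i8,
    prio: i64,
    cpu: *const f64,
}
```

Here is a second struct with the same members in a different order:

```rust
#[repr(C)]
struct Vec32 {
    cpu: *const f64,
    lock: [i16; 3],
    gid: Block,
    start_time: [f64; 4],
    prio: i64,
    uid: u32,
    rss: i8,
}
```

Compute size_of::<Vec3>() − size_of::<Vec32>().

Block: reserved at 0 (size 4, align 4) → ends 4; inode at 4 (size 2, align 2) → ends 6; signature at 6 (size 2, align 2) → ends 8; version at 8 (size 2, align 2) → ends 10; tail pad 2 to reach multiple of 4; total 12 bytes, alignment 4
start_time at 0 (size 32, align 8) → ends 32
uid at 32 (size 4, align 4) → ends 36
gid at 36 (size 12, align 4) → ends 48
lock at 48 (size 6, align 2) → ends 54
rss at 54 (size 1, align 1) → ends 55
pad 1 to align 8 for prio
prio at 56 (size 8, align 8) → ends 64
cpu at 64 (size 8, align 8) → ends 72
total 72 bytes, alignment 8
— Vec32 —
cpu at 0 (size 8, align 8) → ends 8
lock at 8 (size 6, align 2) → ends 14
pad 2 to align 4 for gid
gid at 16 (size 12, align 4) → ends 28
pad 4 to align 8 for start_time
start_time at 32 (size 32, align 8) → ends 64
prio at 64 (size 8, align 8) → ends 72
uid at 72 (size 4, align 4) → ends 76
rss at 76 (size 1, align 1) → ends 77
tail pad 3 to reach multiple of 8
total 80 bytes, alignment 8
72 − 80 = -8

-8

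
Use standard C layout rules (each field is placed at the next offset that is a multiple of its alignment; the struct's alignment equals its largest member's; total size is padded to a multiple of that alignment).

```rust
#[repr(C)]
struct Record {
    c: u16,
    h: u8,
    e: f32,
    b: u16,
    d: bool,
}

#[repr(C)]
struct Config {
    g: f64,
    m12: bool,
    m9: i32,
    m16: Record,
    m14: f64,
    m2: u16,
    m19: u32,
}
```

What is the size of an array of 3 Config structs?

144

Record: @0: c [2B, align 2] → 2; @2: h [1B, align 1] → 3; +1 pad (align 4); @4: e [4B, align 4] → 8; @8: b [2B, align 2] → 10; @10: d [1B, align 1] → 11; +1 tail pad (align 4); size 12, align 4
@0: g [8B, align 8] → 8
@8: m12 [1B, align 1] → 9
+3 pad (align 4)
@12: m9 [4B, align 4] → 16
@16: m16 [12B, align 4] → 28
+4 pad (align 8)
@32: m14 [8B, align 8] → 40
@40: m2 [2B, align 2] → 42
+2 pad (align 4)
@44: m19 [4B, align 4] → 48
size 48, align 8
array of 3: 3 × 48 = 144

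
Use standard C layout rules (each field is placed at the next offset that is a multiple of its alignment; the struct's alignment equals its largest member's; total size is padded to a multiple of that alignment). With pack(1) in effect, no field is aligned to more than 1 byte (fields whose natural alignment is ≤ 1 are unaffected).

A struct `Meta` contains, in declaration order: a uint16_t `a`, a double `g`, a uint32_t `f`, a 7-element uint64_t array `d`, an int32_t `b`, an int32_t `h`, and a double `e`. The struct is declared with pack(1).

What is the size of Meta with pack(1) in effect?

86

@0: a [2B, align 1] → 2
@2: g [8B, align 1] → 10
@10: f [4B, align 1] → 14
@14: d [56B, align 1] → 70
@70: b [4B, align 1] → 74
@74: h [4B, align 1] → 78
@78: e [8B, align 1] → 86
size 86, align 1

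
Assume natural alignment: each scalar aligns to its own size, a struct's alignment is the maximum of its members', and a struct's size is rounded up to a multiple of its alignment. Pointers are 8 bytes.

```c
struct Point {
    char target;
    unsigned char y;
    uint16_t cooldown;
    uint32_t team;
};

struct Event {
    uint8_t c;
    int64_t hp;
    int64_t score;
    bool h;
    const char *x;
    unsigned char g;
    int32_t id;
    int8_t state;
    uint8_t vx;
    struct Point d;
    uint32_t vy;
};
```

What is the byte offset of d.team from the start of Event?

56

Point: 0..1  target  (1B, 1-aligned); 1..2  y  (1B, 1-aligned); 2..4  cooldown  (2B, 2-aligned); 4..8  team  (4B, 4-aligned); sizeof = 8, alignof = 4
0..1  c  (1B, 1-aligned)
1..8  -- padding (7B)
8..16  hp  (8B, 8-aligned)
16..24  score  (8B, 8-aligned)
24..25  h  (1B, 1-aligned)
25..32  -- padding (7B)
32..40  x  (8B, 8-aligned)
40..41  g  (1B, 1-aligned)
41..44  -- padding (3B)
44..48  id  (4B, 4-aligned)
48..49  state  (1B, 1-aligned)
49..50  vx  (1B, 1-aligned)
50..52  -- padding (2B)
52..60  d  (8B, 4-aligned)
within Point: team at 4
52 + 4 = 56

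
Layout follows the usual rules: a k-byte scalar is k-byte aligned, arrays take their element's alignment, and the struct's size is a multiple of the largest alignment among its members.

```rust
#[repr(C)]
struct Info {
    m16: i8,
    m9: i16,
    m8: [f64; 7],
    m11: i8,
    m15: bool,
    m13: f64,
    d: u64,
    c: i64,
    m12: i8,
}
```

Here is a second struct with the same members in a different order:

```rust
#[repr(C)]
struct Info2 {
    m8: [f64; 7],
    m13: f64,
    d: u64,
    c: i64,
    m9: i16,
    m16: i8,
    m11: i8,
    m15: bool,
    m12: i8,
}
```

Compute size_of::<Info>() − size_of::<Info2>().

16

@0: m16 [1B, align 1] → 1
+1 pad (align 2)
@2: m9 [2B, align 2] → 4
+4 pad (align 8)
@8: m8 [56B, align 8] → 64
@64: m11 [1B, align 1] → 65
@65: m15 [1B, align 1] → 66
+6 pad (align 8)
@72: m13 [8B, align 8] → 80
@80: d [8B, align 8] → 88
@88: c [8B, align 8] → 96
@96: m12 [1B, align 1] → 97
+7 tail pad (align 8)
size 104, align 8
— Info2 —
@0: m8 [56B, align 8] → 56
@56: m13 [8B, align 8] → 64
@64: d [8B, align 8] → 72
@72: c [8B, align 8] → 80
@80: m9 [2B, align 2] → 82
@82: m16 [1B, align 1] → 83
@83: m11 [1B, align 1] → 84
@84: m15 [1B, align 1] → 85
@85: m12 [1B, align 1] → 86
+2 tail pad (align 8)
size 88, align 8
104 − 88 = 16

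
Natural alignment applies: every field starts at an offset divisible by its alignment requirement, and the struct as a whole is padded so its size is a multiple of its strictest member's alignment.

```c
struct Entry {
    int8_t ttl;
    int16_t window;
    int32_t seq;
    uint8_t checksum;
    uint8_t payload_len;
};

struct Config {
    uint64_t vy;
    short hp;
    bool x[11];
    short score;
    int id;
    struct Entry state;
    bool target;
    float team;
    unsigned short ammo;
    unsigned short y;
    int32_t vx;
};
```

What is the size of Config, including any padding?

Entry: ttl at 0 (size 1, align 1) → ends 1; pad 1 to align 2 for window; window at 2 (size 2, align 2) → ends 4; seq at 4 (size 4, align 4) → ends 8; checksum at 8 (size 1, align 1) → ends 9; payload_len at 9 (size 1, align 1) → ends 10; tail pad 2 to reach multiple of 4; total 12 bytes, alignment 4
vy at 0 (size 8, align 8) → ends 8
hp at 8 (size 2, align 2) → ends 10
x at 10 (size 11, align 1) → ends 21
pad 1 to align 2 for score
score at 22 (size 2, align 2) → ends 24
id at 24 (size 4, align 4) → ends 28
state at 28 (size 12, align 4) → ends 40
target at 40 (size 1, align 1) → ends 41
pad 3 to align 4 for team
team at 44 (size 4, align 4) → ends 48
ammo at 48 (size 2, align 2) → ends 50
y at 50 (size 2, align 2) → ends 52
vx at 52 (size 4, align 4) → ends 56
total 56 bytes, alignment 8

56 bytes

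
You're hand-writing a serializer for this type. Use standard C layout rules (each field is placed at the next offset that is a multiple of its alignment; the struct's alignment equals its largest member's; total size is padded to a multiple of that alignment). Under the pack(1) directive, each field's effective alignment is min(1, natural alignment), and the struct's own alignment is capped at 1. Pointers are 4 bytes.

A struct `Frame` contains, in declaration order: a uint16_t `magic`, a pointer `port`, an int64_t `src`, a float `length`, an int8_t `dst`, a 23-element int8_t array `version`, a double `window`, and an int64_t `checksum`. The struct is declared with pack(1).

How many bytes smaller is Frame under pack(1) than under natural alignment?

6

natural layout:
  0..2  magic  (2B, 2-aligned)
  2..4  -- padding (2B)
  4..8  port  (4B, 4-aligned)
  8..16  src  (8B, 8-aligned)
  16..20  length  (4B, 4-aligned)
  20..21  dst  (1B, 1-aligned)
  21..44  version  (23B, 1-aligned)
  44..48  -- padding (4B)
  48..56  window  (8B, 8-aligned)
  56..64  checksum  (8B, 8-aligned)
  sizeof = 64, alignof = 8
packed(1) layout:
  0..2  magic  (2B, 1-aligned)
  2..6  port  (4B, 1-aligned)
  6..14  src  (8B, 1-aligned)
  14..18  length  (4B, 1-aligned)
  18..19  dst  (1B, 1-aligned)
  19..42  version  (23B, 1-aligned)
  42..50  window  (8B, 1-aligned)
  50..58  checksum  (8B, 1-aligned)
  sizeof = 58, alignof = 1
64 − 58 = 6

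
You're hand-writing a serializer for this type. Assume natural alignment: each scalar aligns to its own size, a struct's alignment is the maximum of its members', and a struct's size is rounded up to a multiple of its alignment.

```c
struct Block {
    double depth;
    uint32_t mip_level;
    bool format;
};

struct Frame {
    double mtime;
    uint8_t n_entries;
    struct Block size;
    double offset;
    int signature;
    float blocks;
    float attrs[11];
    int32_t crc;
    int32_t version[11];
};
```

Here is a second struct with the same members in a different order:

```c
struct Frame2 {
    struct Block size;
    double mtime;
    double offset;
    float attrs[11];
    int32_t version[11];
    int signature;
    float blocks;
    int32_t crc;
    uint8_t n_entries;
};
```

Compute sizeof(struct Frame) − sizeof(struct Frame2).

Block: 0..8  depth  (8B, 8-aligned); 8..12  mip_level  (4B, 4-aligned); 12..13  format  (1B, 1-aligned); 13..16  -- tail padding (3B); sizeof = 16, alignof = 8
0..8  mtime  (8B, 8-aligned)
8..9  n_entries  (1B, 1-aligned)
9..16  -- padding (7B)
16..32  size  (16B, 8-aligned)
32..40  offset  (8B, 8-aligned)
40..44  signature  (4B, 4-aligned)
44..48  blocks  (4B, 4-aligned)
48..92  attrs  (44B, 4-aligned)
92..96  crc  (4B, 4-aligned)
96..140  version  (44B, 4-aligned)
140..144  -- tail padding (4B)
sizeof = 144, alignof = 8
— Frame2 —
0..16  size  (16B, 8-aligned)
16..24  mtime  (8B, 8-aligned)
24..32  offset  (8B, 8-aligned)
32..76  attrs  (44B, 4-aligned)
76..120  version  (44B, 4-aligned)
120..124  signature  (4B, 4-aligned)
124..128  blocks  (4B, 4-aligned)
128..132  crc  (4B, 4-aligned)
132..133  n_entries  (1B, 1-aligned)
133..136  -- tail padding (3B)
sizeof = 136, alignof = 8
144 − 136 = 8

8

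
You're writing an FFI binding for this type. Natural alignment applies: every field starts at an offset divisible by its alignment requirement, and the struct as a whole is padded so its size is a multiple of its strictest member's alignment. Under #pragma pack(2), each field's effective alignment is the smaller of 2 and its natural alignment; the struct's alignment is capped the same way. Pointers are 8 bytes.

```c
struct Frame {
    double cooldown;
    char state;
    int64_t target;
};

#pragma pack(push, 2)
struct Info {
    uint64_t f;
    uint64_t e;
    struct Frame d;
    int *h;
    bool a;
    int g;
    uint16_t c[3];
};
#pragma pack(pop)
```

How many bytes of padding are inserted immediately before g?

Frame: cooldown at 0 (size 8, align 8) → ends 8; state at 8 (size 1, align 1) → ends 9; pad 7 to align 8 for target; target at 16 (size 8, align 8) → ends 24; total 24 bytes, alignment 8
f at 0 (size 8, align 2) → ends 8
e at 8 (size 8, align 2) → ends 16
d at 16 (size 24, align 2) → ends 40
h at 40 (size 8, align 2) → ends 48
a at 48 (size 1, align 1) → ends 49
pad 1 to align 2 for g
g at 50 (size 4, align 2) → ends 54

1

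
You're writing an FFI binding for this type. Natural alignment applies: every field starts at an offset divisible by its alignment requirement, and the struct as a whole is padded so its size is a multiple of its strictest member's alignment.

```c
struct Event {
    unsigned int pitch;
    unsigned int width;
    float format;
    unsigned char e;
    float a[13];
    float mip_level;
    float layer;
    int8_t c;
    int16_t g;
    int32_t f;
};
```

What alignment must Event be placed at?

member alignments: pitch=4, width=4, format=4, e=1, a=4, mip_level=4, layer=4, c=1, g=2, f=4
max = 4

4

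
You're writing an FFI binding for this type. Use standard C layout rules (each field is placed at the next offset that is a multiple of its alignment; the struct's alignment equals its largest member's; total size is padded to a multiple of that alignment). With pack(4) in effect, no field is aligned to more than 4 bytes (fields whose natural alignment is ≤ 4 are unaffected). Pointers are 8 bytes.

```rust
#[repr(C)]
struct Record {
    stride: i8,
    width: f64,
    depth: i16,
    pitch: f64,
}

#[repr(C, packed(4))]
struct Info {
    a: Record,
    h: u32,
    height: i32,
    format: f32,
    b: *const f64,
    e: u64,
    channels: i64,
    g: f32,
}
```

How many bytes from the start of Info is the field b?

Record: stride at 0 (size 1, align 1) → ends 1; pad 7 to align 8 for width; width at 8 (size 8, align 8) → ends 16; depth at 16 (size 2, align 2) → ends 18; pad 6 to align 8 for pitch; pitch at 24 (size 8, align 8) → ends 32; total 32 bytes, alignment 8
a at 0 (size 32, align 4) → ends 32
h at 32 (size 4, align 4) → ends 36
height at 36 (size 4, align 4) → ends 40
format at 40 (size 4, align 4) → ends 44
b at 44 (size 8, align 4) → ends 52

44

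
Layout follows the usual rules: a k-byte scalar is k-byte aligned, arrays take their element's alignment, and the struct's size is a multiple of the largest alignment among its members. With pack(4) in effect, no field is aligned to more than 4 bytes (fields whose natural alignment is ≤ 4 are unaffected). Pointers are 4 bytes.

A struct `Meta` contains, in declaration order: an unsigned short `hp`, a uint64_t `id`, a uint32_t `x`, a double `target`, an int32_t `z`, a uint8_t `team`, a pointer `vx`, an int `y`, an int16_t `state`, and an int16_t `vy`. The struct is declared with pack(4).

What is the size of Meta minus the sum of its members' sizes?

@0: hp [2B, align 2] → 2
+2 pad (align 4)
@4: id [8B, align 4] → 12
@12: x [4B, align 4] → 16
@16: target [8B, align 4] → 24
@24: z [4B, align 4] → 28
@28: team [1B, align 1] → 29
+3 pad (align 4)
@32: vx [4B, align 4] → 36
@36: y [4B, align 4] → 40
@40: state [2B, align 2] → 42
@42: vy [2B, align 2] → 44
size 44, align 4
data bytes 39, size 44 → padding 5

5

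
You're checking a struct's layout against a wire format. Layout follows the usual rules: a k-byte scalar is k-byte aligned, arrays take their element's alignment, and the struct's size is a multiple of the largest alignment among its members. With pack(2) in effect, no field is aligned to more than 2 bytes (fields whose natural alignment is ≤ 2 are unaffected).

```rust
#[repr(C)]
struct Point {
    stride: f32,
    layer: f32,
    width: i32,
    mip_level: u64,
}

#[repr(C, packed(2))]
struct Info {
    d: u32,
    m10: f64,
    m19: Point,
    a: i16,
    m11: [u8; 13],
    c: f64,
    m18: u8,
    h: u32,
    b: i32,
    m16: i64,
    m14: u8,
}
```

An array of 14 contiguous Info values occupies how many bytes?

Point: stride at 0 (size 4, align 4) → ends 4; layer at 4 (size 4, align 4) → ends 8; width at 8 (size 4, align 4) → ends 12; pad 4 to align 8 for mip_level; mip_level at 16 (size 8, align 8) → ends 24; total 24 bytes, alignment 8
d at 0 (size 4, align 2) → ends 4
m10 at 4 (size 8, align 2) → ends 12
m19 at 12 (size 24, align 2) → ends 36
a at 36 (size 2, align 2) → ends 38
m11 at 38 (size 13, align 1) → ends 51
pad 1 to align 2 for c
c at 52 (size 8, align 2) → ends 60
m18 at 60 (size 1, align 1) → ends 61
pad 1 to align 2 for h
h at 62 (size 4, align 2) → ends 66
b at 66 (size 4, align 2) → ends 70
m16 at 70 (size 8, align 2) → ends 78
m14 at 78 (size 1, align 1) → ends 79
tail pad 1 to reach multiple of 2
total 80 bytes, alignment 2
array of 14: 14 × 80 = 1120

1120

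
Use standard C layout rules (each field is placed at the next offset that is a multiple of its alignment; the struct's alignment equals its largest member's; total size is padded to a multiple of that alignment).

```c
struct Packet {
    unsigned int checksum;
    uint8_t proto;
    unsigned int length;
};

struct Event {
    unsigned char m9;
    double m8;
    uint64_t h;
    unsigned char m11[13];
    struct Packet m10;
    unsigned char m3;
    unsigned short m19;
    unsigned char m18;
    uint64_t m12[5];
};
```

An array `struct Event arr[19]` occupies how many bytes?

1976

Packet: @0: checksum [4B, align 4] → 4; @4: proto [1B, align 1] → 5; +3 pad (align 4); @8: length [4B, align 4] → 12; size 12, align 4
@0: m9 [1B, align 1] → 1
+7 pad (align 8)
@8: m8 [8B, align 8] → 16
@16: h [8B, align 8] → 24
@24: m11 [13B, align 1] → 37
+3 pad (align 4)
@40: m10 [12B, align 4] → 52
@52: m3 [1B, align 1] → 53
+1 pad (align 2)
@54: m19 [2B, align 2] → 56
@56: m18 [1B, align 1] → 57
+7 pad (align 8)
@64: m12 [40B, align 8] → 104
size 104, align 8
array of 19: 19 × 104 = 1976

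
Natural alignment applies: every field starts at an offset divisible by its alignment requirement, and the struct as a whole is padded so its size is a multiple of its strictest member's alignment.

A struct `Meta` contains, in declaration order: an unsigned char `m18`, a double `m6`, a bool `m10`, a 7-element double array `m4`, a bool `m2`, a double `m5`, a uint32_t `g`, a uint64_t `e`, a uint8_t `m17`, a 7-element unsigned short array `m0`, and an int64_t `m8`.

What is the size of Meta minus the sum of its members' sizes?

26

@0: m18 [1B, align 1] → 1
+7 pad (align 8)
@8: m6 [8B, align 8] → 16
@16: m10 [1B, align 1] → 17
+7 pad (align 8)
@24: m4 [56B, align 8] → 80
@80: m2 [1B, align 1] → 81
+7 pad (align 8)
@88: m5 [8B, align 8] → 96
@96: g [4B, align 4] → 100
+4 pad (align 8)
@104: e [8B, align 8] → 112
@112: m17 [1B, align 1] → 113
+1 pad (align 2)
@114: m0 [14B, align 2] → 128
@128: m8 [8B, align 8] → 136
size 136, align 8
data bytes 110, size 136 → padding 26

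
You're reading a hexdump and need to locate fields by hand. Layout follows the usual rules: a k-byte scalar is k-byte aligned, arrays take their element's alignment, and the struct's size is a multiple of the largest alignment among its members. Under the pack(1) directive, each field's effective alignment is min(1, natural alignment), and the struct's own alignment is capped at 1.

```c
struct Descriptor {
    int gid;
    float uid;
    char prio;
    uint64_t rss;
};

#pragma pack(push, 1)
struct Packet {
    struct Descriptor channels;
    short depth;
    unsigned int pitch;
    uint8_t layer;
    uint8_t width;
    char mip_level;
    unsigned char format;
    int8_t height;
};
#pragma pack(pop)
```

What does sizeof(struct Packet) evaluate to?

Descriptor: gid at 0 (size 4, align 4) → ends 4; uid at 4 (size 4, align 4) → ends 8; prio at 8 (size 1, align 1) → ends 9; pad 7 to align 8 for rss; rss at 16 (size 8, align 8) → ends 24; total 24 bytes, alignment 8
channels at 0 (size 24, align 1) → ends 24
depth at 24 (size 2, align 1) → ends 26
pitch at 26 (size 4, align 1) → ends 30
layer at 30 (size 1, align 1) → ends 31
width at 31 (size 1, align 1) → ends 32
mip_level at 32 (size 1, align 1) → ends 33
format at 33 (size 1, align 1) → ends 34
height at 34 (size 1, align 1) → ends 35
total 35 bytes, alignment 1

35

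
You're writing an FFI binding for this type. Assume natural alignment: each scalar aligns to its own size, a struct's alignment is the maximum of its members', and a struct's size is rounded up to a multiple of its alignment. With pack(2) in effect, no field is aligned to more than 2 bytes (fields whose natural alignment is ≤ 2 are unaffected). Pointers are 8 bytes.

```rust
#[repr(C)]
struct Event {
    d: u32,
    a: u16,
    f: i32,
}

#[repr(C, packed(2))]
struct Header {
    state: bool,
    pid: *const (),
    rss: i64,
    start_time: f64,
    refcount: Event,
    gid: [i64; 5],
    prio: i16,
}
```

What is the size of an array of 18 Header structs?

Event: @0: d [4B, align 4] → 4; @4: a [2B, align 2] → 6; +2 pad (align 4); @8: f [4B, align 4] → 12; size 12, align 4
@0: state [1B, align 1] → 1
+1 pad (align 2)
@2: pid [8B, align 2] → 10
@10: rss [8B, align 2] → 18
@18: start_time [8B, align 2] → 26
@26: refcount [12B, align 2] → 38
@38: gid [40B, align 2] → 78
@78: prio [2B, align 2] → 80
size 80, align 2
array of 18: 18 × 80 = 1440

1440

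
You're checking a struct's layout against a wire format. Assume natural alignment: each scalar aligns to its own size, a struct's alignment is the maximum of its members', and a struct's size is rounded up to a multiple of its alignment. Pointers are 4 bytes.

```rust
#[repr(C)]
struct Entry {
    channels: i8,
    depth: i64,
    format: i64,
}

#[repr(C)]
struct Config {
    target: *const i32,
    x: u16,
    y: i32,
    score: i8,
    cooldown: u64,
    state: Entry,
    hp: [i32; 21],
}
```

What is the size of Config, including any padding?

Entry: @0: channels [1B, align 1] → 1; +7 pad (align 8); @8: depth [8B, align 8] → 16; @16: format [8B, align 8] → 24; size 24, align 8
@0: target [4B, align 4] → 4
@4: x [2B, align 2] → 6
+2 pad (align 4)
@8: y [4B, align 4] → 12
@12: score [1B, align 1] → 13
+3 pad (align 8)
@16: cooldown [8B, align 8] → 24
@24: state [24B, align 8] → 48
@48: hp [84B, align 4] → 132
+4 tail pad (align 8)
size 136, align 8

136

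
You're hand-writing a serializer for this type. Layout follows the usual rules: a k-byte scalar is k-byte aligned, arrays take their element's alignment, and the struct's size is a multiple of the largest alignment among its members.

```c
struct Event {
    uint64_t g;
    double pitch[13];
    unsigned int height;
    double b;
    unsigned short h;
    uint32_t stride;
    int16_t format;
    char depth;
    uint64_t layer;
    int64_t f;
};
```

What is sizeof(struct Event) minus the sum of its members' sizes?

0..8  g  (8B, 8-aligned)
8..112  pitch  (104B, 8-aligned)
112..116  height  (4B, 4-aligned)
116..120  -- padding (4B)
120..128  b  (8B, 8-aligned)
128..130  h  (2B, 2-aligned)
130..132  -- padding (2B)
132..136  stride  (4B, 4-aligned)
136..138  format  (2B, 2-aligned)
138..139  depth  (1B, 1-aligned)
139..144  -- padding (5B)
144..152  layer  (8B, 8-aligned)
152..160  f  (8B, 8-aligned)
sizeof = 160, alignof = 8
data bytes 149, size 160 → padding 11

11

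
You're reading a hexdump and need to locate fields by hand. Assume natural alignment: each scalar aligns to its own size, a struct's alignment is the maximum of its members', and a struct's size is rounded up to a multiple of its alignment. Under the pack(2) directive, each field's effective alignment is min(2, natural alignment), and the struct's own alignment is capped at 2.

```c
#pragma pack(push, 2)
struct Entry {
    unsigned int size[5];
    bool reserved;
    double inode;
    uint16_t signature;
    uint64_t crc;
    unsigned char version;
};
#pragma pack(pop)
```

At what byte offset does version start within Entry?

size at 0 (size 20, align 2) → ends 20
reserved at 20 (size 1, align 1) → ends 21
pad 1 to align 2 for inode
inode at 22 (size 8, align 2) → ends 30
signature at 30 (size 2, align 2) → ends 32
crc at 32 (size 8, align 2) → ends 40
version at 40 (size 1, align 1) → ends 41

40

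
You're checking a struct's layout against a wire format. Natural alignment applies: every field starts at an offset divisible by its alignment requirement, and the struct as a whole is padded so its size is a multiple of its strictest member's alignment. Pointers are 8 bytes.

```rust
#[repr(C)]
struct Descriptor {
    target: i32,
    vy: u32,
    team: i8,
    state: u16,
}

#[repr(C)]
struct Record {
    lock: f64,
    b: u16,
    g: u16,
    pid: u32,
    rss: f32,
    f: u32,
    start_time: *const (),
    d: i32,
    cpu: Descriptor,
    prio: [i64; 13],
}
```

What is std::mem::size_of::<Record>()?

152 bytes

Descriptor: @0: target [4B, align 4] → 4; @4: vy [4B, align 4] → 8; @8: team [1B, align 1] → 9; +1 pad (align 2); @10: state [2B, align 2] → 12; size 12, align 4
@0: lock [8B, align 8] → 8
@8: b [2B, align 2] → 10
@10: g [2B, align 2] → 12
@12: pid [4B, align 4] → 16
@16: rss [4B, align 4] → 20
@20: f [4B, align 4] → 24
@24: start_time [8B, align 8] → 32
@32: d [4B, align 4] → 36
@36: cpu [12B, align 4] → 48
@48: prio [104B, align 8] → 152
size 152, align 8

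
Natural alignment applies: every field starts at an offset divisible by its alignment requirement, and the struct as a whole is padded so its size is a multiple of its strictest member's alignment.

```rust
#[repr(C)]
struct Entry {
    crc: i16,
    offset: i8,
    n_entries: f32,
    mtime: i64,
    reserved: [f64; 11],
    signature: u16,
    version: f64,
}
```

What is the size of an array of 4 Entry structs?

@0: crc [2B, align 2] → 2
@2: offset [1B, align 1] → 3
+1 pad (align 4)
@4: n_entries [4B, align 4] → 8
@8: mtime [8B, align 8] → 16
@16: reserved [88B, align 8] → 104
@104: signature [2B, align 2] → 106
+6 pad (align 8)
@112: version [8B, align 8] → 120
size 120, align 8
array of 4: 4 × 120 = 480

480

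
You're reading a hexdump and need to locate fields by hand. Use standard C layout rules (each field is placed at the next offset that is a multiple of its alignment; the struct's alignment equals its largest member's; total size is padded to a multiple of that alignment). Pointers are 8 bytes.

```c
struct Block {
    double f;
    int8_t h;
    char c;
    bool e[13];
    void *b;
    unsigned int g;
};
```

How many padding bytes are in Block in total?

5

0..8  f  (8B, 8-aligned)
8..9  h  (1B, 1-aligned)
9..10  c  (1B, 1-aligned)
10..23  e  (13B, 1-aligned)
23..24  -- padding (1B)
24..32  b  (8B, 8-aligned)
32..36  g  (4B, 4-aligned)
36..40  -- tail padding (4B)
sizeof = 40, alignof = 8
data bytes 35, size 40 → padding 5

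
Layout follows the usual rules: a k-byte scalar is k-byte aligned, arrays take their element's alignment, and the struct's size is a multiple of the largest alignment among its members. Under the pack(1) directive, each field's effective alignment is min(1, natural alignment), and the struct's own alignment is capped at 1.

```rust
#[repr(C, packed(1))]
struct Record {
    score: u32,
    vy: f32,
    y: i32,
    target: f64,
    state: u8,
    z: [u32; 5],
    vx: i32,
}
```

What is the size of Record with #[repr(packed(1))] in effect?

score at 0 (size 4, align 1) → ends 4
vy at 4 (size 4, align 1) → ends 8
y at 8 (size 4, align 1) → ends 12
target at 12 (size 8, align 1) → ends 20
state at 20 (size 1, align 1) → ends 21
z at 21 (size 20, align 1) → ends 41
vx at 41 (size 4, align 1) → ends 45
total 45 bytes, alignment 1

45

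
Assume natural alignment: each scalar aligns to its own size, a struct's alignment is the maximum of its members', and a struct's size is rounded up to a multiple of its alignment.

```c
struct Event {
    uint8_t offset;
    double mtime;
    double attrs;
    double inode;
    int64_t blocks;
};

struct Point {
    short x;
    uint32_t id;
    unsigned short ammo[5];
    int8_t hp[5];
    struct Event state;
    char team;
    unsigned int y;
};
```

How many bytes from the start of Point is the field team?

Event: @0: offset [1B, align 1] → 1; +7 pad (align 8); @8: mtime [8B, align 8] → 16; @16: attrs [8B, align 8] → 24; @24: inode [8B, align 8] → 32; @32: blocks [8B, align 8] → 40; size 40, align 8
@0: x [2B, align 2] → 2
+2 pad (align 4)
@4: id [4B, align 4] → 8
@8: ammo [10B, align 2] → 18
@18: hp [5B, align 1] → 23
+1 pad (align 8)
@24: state [40B, align 8] → 64
@64: team [1B, align 1] → 65

64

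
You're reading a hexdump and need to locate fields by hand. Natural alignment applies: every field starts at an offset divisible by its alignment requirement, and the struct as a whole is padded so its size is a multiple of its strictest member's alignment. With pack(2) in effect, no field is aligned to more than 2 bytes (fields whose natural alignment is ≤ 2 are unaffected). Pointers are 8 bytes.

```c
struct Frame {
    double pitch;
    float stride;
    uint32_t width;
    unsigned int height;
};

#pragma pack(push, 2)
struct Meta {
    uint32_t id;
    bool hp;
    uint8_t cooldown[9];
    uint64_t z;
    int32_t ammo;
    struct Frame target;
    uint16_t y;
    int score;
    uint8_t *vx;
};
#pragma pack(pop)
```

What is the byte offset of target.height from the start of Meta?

42

Frame: @0: pitch [8B, align 8] → 8; @8: stride [4B, align 4] → 12; @12: width [4B, align 4] → 16; @16: height [4B, align 4] → 20; +4 tail pad (align 8); size 24, align 8
@0: id [4B, align 2] → 4
@4: hp [1B, align 1] → 5
@5: cooldown [9B, align 1] → 14
@14: z [8B, align 2] → 22
@22: ammo [4B, align 2] → 26
@26: target [24B, align 2] → 50
within Frame: height at 16
26 + 16 = 42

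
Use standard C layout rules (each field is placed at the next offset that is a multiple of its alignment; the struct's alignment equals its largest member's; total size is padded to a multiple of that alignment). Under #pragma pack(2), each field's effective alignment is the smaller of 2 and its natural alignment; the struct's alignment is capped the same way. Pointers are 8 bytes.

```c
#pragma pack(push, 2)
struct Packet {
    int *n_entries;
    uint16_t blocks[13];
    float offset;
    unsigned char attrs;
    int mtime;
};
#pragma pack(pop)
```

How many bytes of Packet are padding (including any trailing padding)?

1

0..8  n_entries  (8B, 2-aligned)
8..34  blocks  (26B, 2-aligned)
34..38  offset  (4B, 2-aligned)
38..39  attrs  (1B, 1-aligned)
39..40  -- padding (1B)
40..44  mtime  (4B, 2-aligned)
sizeof = 44, alignof = 2
data bytes 43, size 44 → padding 1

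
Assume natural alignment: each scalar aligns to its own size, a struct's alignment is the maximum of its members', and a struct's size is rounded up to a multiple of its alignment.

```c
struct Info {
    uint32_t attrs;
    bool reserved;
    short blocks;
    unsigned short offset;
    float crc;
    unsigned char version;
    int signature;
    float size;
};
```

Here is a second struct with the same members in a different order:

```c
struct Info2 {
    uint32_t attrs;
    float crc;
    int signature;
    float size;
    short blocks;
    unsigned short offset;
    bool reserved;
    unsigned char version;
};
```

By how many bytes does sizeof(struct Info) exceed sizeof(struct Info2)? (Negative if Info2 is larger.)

4

attrs at 0 (size 4, align 4) → ends 4
reserved at 4 (size 1, align 1) → ends 5
pad 1 to align 2 for blocks
blocks at 6 (size 2, align 2) → ends 8
offset at 8 (size 2, align 2) → ends 10
pad 2 to align 4 for crc
crc at 12 (size 4, align 4) → ends 16
version at 16 (size 1, align 1) → ends 17
pad 3 to align 4 for signature
signature at 20 (size 4, align 4) → ends 24
size at 24 (size 4, align 4) → ends 28
total 28 bytes, alignment 4
— Info2 —
attrs at 0 (size 4, align 4) → ends 4
crc at 4 (size 4, align 4) → ends 8
signature at 8 (size 4, align 4) → ends 12
size at 12 (size 4, align 4) → ends 16
blocks at 16 (size 2, align 2) → ends 18
offset at 18 (size 2, align 2) → ends 20
reserved at 20 (size 1, align 1) → ends 21
version at 21 (size 1, align 1) → ends 22
tail pad 2 to reach multiple of 4
total 24 bytes, alignment 4
28 − 24 = 4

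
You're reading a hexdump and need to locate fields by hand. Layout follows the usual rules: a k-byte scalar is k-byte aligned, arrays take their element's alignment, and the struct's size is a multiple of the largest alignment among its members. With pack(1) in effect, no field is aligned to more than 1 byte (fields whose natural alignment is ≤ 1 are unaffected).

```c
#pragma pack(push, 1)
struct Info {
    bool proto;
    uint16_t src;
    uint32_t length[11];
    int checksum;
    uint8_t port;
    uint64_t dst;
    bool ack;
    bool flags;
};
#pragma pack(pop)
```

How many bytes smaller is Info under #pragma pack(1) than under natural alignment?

10

natural layout:
  proto at 0 (size 1, align 1) → ends 1
  pad 1 to align 2 for src
  src at 2 (size 2, align 2) → ends 4
  length at 4 (size 44, align 4) → ends 48
  checksum at 48 (size 4, align 4) → ends 52
  port at 52 (size 1, align 1) → ends 53
  pad 3 to align 8 for dst
  dst at 56 (size 8, align 8) → ends 64
  ack at 64 (size 1, align 1) → ends 65
  flags at 65 (size 1, align 1) → ends 66
  tail pad 6 to reach multiple of 8
  total 72 bytes, alignment 8
packed(1) layout:
  proto at 0 (size 1, align 1) → ends 1
  src at 1 (size 2, align 1) → ends 3
  length at 3 (size 44, align 1) → ends 47
  checksum at 47 (size 4, align 1) → ends 51
  port at 51 (size 1, align 1) → ends 52
  dst at 52 (size 8, align 1) → ends 60
  ack at 60 (size 1, align 1) → ends 61
  flags at 61 (size 1, align 1) → ends 62
  total 62 bytes, alignment 1
72 − 62 = 10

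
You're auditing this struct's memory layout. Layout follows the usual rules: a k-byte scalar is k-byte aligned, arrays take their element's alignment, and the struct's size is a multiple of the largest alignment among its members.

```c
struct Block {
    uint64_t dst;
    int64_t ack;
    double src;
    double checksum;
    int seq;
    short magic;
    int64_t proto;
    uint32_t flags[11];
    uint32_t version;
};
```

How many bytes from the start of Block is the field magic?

dst at 0 (size 8, align 8) → ends 8
ack at 8 (size 8, align 8) → ends 16
src at 16 (size 8, align 8) → ends 24
checksum at 24 (size 8, align 8) → ends 32
seq at 32 (size 4, align 4) → ends 36
magic at 36 (size 2, align 2) → ends 38

36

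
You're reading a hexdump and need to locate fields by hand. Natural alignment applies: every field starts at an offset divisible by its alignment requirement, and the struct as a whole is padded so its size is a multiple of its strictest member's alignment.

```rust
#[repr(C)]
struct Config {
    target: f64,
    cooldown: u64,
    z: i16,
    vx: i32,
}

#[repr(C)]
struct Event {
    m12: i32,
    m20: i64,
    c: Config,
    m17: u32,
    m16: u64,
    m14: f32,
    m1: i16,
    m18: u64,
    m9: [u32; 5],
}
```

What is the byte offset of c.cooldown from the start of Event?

Config: @0: target [8B, align 8] → 8; @8: cooldown [8B, align 8] → 16; @16: z [2B, align 2] → 18; +2 pad (align 4); @20: vx [4B, align 4] → 24; size 24, align 8
@0: m12 [4B, align 4] → 4
+4 pad (align 8)
@8: m20 [8B, align 8] → 16
@16: c [24B, align 8] → 40
within Config: cooldown at 8
16 + 8 = 24

24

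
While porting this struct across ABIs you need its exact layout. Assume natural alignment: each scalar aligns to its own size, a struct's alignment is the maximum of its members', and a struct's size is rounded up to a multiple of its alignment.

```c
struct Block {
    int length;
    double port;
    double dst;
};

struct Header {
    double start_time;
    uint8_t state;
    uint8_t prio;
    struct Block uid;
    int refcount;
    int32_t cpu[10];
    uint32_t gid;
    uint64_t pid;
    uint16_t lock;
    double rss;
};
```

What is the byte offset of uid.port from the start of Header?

Block: @0: length [4B, align 4] → 4; +4 pad (align 8); @8: port [8B, align 8] → 16; @16: dst [8B, align 8] → 24; size 24, align 8
@0: start_time [8B, align 8] → 8
@8: state [1B, align 1] → 9
@9: prio [1B, align 1] → 10
+6 pad (align 8)
@16: uid [24B, align 8] → 40
within Block: port at 8
16 + 8 = 24

24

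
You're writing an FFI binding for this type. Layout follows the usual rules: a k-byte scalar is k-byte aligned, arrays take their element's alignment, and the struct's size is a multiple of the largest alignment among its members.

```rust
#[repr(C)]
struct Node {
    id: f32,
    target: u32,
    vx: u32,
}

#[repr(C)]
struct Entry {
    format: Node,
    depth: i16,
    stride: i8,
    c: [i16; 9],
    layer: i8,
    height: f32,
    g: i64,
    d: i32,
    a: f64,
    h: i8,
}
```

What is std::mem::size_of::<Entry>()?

72 bytes

Node: id at 0 (size 4, align 4) → ends 4; target at 4 (size 4, align 4) → ends 8; vx at 8 (size 4, align 4) → ends 12; total 12 bytes, alignment 4
format at 0 (size 12, align 4) → ends 12
depth at 12 (size 2, align 2) → ends 14
stride at 14 (size 1, align 1) → ends 15
pad 1 to align 2 for c
c at 16 (size 18, align 2) → ends 34
layer at 34 (size 1, align 1) → ends 35
pad 1 to align 4 for height
height at 36 (size 4, align 4) → ends 40
g at 40 (size 8, align 8) → ends 48
d at 48 (size 4, align 4) → ends 52
pad 4 to align 8 for a
a at 56 (size 8, align 8) → ends 64
h at 64 (size 1, align 1) → ends 65
tail pad 7 to reach multiple of 8
total 72 bytes, alignment 8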